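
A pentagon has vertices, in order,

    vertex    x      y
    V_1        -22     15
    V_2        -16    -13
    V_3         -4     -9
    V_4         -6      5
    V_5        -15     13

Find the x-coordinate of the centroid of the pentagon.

-1663/129

Apply the shoelace formula. First the cross-terms c_i = x_i·y_{i+1} − x_{i+1}·y_i:
  526, 92, -74, -3, 61  ⇒  2A = 602, A = 301.
Then Σ (x_i + x_{i+1})·c_i = -23282, so x̄ = -23282 / (6·301) = -1663/129.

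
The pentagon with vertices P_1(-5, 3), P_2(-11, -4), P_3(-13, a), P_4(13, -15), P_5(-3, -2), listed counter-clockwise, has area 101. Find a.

The doubled signed area Σ (x_i y_{i+1} − x_{i+1} y_i) is linear in a.
With a=0 it equals 106; the coefficient of a is -24 (from the two edges through P_3).
So -24·a + 106 = 2·101 = 202 ⇒ a = -4.

-4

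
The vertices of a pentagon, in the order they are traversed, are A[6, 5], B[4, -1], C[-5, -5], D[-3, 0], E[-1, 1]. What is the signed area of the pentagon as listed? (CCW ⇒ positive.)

Apply the surveyor's formula: 2A = Σ (x_i·y_{i+1} − x_{i+1}·y_i), indices taken mod 5.
Cross-terms: -26, -25, -15, -3, -11  ⇒  Σ = -80
Signed area = Σ/2 = -40 (negative ⇒ clockwise traversal).

-40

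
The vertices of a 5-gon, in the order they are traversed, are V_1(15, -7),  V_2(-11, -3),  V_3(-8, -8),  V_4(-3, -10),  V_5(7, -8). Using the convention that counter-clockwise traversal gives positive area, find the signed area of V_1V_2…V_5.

Apply the shoelace (surveyor's) formula: 2A = Σ (x_i·y_{i+1} − x_{i+1}·y_i), indices taken mod 5.
Σ = (-122) + (64) + (56) + (94) + (71) = 163
Signed area = Σ/2 = 81.5 (positive ⇒ counter-clockwise traversal).

81.5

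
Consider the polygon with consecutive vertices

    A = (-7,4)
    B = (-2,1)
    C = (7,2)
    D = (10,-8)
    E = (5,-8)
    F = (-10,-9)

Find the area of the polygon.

177

Apply the surveyor's formula: 2A = Σ (x_i·y_{i+1} − x_{i+1}·y_i), indices taken mod 6.
A→B: (-7)(1) − (-2)(4) = 1
B→C: (-2)(2) − (7)(1) = -11
C→D: (7)(-8) − (10)(2) = -76
D→E: (10)(-8) − (5)(-8) = -40
E→F: (5)(-9) − (-10)(-8) = -125
F→A: (-10)(4) − (-7)(-9) = -103
Σ = -354
Area = |Σ|/2 = 177.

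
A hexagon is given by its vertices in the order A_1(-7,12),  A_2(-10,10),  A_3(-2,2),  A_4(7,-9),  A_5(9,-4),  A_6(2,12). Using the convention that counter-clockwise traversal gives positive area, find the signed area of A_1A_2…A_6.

165.5

Cross-terms: 50, 0, 4, 53, 116, 108  ⇒  Σ = 331
Signed area = Σ/2 = 165.5 (positive ⇒ counter-clockwise traversal).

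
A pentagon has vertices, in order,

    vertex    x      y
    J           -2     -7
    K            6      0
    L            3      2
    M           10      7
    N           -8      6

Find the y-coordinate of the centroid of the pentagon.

393/239

Apply the shoelace formula. First the cross-terms c_i = x_i·y_{i+1} − x_{i+1}·y_i:
  42, 12, 1, 116, 68  ⇒  2A = 239, A = 119.5.
Then Σ (y_i + y_{i+1})·c_i = 1179, so ȳ = 1179 / (6·119.5) = 393/239.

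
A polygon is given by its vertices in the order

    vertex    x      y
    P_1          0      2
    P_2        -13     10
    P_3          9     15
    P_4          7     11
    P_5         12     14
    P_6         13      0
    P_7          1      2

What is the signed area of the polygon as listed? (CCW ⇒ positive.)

-226.5

Apply Gauss's area formula: 2A = Σ (x_i·y_{i+1} − x_{i+1}·y_i), indices taken mod 7.
P_1→P_2: (0)(10) − (-13)(2) = 26
P_2→P_3: (-13)(15) − (9)(10) = -285
P_3→P_4: (9)(11) − (7)(15) = -6
P_4→P_5: (7)(14) − (12)(11) = -34
P_5→P_6: (12)(0) − (13)(14) = -182
P_6→P_7: (13)(2) − (1)(0) = 26
P_7→P_1: (1)(2) − (0)(2) = 2
Σ = -453
Signed area = Σ/2 = -226.5 (negative ⇒ clockwise traversal).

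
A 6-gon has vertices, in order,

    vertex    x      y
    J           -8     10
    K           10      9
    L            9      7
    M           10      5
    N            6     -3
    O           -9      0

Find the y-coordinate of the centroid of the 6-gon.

223/55

Apply the shoelace formula. First the cross-terms c_i = x_i·y_{i+1} − x_{i+1}·y_i:
  -172, -11, -25, -60, -27, -90  ⇒  2A = -385, A = -192.5.
Then Σ (y_i + y_{i+1})·c_i = -4683, so ȳ = -4683 / (6·(-192.5)) = 223/55.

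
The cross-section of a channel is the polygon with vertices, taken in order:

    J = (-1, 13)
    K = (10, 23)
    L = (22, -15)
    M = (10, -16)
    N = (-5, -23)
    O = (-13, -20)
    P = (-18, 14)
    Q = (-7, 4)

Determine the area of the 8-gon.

1061.5

Apply Gauss's area formula: 2A = Σ (x_i·y_{i+1} − x_{i+1}·y_i), indices taken mod 8.
Cross-terms: -153, -656, -202, -310, -199, -542, 26, -87  ⇒  Σ = -2123
Area = |Σ|/2 = 1061.5.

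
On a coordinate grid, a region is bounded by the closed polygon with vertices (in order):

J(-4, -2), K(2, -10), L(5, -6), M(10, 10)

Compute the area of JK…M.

Apply Gauss's area formula: 2A = Σ (x_i·y_{i+1} − x_{i+1}·y_i), indices taken mod 4.
Σ = (44) + (38) + (110) + (20) = 212
Area = |Σ|/2 = 106.

106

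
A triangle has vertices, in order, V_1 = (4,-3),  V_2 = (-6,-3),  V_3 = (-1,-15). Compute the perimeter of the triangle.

|V_1V_2| = √((-10)² + (0)²) = √100 = 10
|V_2V_3| = √((5)² + (-12)²) = √169 = 13
|V_3V_1| = √((5)² + (12)²) = √169 = 13
Perimeter = 10 + 13 + 13 = 36.

36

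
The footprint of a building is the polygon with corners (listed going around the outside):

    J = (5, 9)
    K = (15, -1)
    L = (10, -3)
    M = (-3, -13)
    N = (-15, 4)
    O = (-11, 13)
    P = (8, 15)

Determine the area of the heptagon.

Σ = (-140) + (-35) + (-139) + (-207) + (-151) + (-269) + (-3) = -944
Area = |Σ|/2 = 472.

472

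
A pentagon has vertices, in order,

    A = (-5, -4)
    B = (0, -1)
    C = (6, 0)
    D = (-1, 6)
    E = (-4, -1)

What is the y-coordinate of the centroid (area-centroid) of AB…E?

85/83

Apply Gauss's area formula. First the cross-terms c_i = x_i·y_{i+1} − x_{i+1}·y_i:
  5, 6, 36, 25, 11  ⇒  2A = 83, A = 41.5.
Then Σ (y_i + y_{i+1})·c_i = 255, so ȳ = 255 / (6·41.5) = 85/83.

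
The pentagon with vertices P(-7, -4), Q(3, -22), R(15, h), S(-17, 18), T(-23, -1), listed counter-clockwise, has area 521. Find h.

-12

The doubled signed area Σ (x_i y_{i+1} − x_{i+1} y_i) is linear in h.
With h=0 it equals 1282; the coefficient of h is 20 (from the two edges through R).
So 20·h + 1282 = 2·521 = 1042 ⇒ h = -12.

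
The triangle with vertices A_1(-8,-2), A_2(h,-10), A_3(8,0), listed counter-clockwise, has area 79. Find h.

7

Write out the shoelace sum; only the two edges meeting at A_2 involve h:
2·Area = [((-8)·(-10) − h·(-2)) + (h·0 − 8·(-10))] + -16
       = 2·h + 144 = 158
⇒ h = 7.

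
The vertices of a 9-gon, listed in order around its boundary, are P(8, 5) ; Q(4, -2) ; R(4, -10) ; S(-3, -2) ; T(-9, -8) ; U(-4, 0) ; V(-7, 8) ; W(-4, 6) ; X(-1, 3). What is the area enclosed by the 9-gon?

Apply the surveyor's formula: 2A = Σ (x_i·y_{i+1} − x_{i+1}·y_i), indices taken mod 9.
P→Q: (8)(-2) − (4)(5) = -36
Q→R: (4)(-10) − (4)(-2) = -32
R→S: (4)(-2) − (-3)(-10) = -38
S→T: (-3)(-8) − (-9)(-2) = 6
T→U: (-9)(0) − (-4)(-8) = -32
U→V: (-4)(8) − (-7)(0) = -32
V→W: (-7)(6) − (-4)(8) = -10
W→X: (-4)(3) − (-1)(6) = -6
X→P: (-1)(5) − (8)(3) = -29
Σ = -209
Area = |Σ|/2 = 104.5.

104.5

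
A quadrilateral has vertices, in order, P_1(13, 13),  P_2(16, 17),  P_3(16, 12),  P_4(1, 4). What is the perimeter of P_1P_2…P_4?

|P_1P_2| = √((3)² + (4)²) = √25 = 5
|P_2P_3| = √((0)² + (-5)²) = √25 = 5
|P_3P_4| = √((-15)² + (-8)²) = √289 = 17
|P_4P_1| = √((12)² + (9)²) = √225 = 15
Perimeter = 5 + 5 + 17 + 15 = 42.

42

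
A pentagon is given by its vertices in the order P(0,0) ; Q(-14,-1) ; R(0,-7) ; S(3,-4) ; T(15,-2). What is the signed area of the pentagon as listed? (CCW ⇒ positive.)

Apply the shoelace formula: 2A = Σ (x_i·y_{i+1} − x_{i+1}·y_i), indices taken mod 5.
Σ = (0) + (98) + (21) + (54) + (0) = 173
Signed area = Σ/2 = 86.5 (positive ⇒ counter-clockwise traversal).

86.5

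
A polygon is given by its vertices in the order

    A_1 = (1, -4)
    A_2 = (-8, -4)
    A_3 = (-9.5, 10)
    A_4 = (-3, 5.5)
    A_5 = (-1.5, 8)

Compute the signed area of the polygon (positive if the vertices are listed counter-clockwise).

-97

Apply the shoelace formula: 2A = Σ (x_i·y_{i+1} − x_{i+1}·y_i), indices taken mod 5.
Σ = (-36) + (-118) + (-22.25) + (-15.75) + (-2) = -194
Signed area = Σ/2 = -97 (negative ⇒ clockwise traversal).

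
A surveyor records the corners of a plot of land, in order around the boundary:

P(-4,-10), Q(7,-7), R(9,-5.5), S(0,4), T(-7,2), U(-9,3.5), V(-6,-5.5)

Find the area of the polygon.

144.25

Σ = (98) + (24.5) + (36) + (28) + (-6.5) + (70.5) + (38) = 288.5
Area = |Σ|/2 = 144.25.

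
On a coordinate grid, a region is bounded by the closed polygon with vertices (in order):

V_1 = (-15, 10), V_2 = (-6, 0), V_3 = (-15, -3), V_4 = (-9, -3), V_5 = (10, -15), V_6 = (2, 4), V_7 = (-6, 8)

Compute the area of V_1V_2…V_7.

215.5

Cross-terms: 60, 18, 18, 165, 70, 40, 60  ⇒  Σ = 431
Area = |Σ|/2 = 215.5.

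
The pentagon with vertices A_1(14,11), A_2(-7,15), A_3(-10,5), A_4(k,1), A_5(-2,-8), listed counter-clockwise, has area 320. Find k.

-12

The doubled signed area Σ (x_i y_{i+1} − x_{i+1} y_i) is linear in k.
With k=0 it equals 484; the coefficient of k is -13 (from the two edges through A_4).
So -13·k + 484 = 2·320 = 640 ⇒ k = -12.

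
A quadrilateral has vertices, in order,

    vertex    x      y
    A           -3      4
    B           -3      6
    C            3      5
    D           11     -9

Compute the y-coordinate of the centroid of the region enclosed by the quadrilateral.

Apply the surveyor's formula. First the cross-terms c_i = x_i·y_{i+1} − x_{i+1}·y_i:
  -6, -33, -82, 17  ⇒  2A = -104, A = -52.
Then Σ (y_i + y_{i+1})·c_i = -180, so ȳ = -180 / (6·(-52)) = 15/26.

15/26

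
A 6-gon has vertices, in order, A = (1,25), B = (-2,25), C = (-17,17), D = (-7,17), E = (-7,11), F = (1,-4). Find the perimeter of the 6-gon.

82

|AB| = √((-3)² + (0)²) = √9 = 3
|BC| = √((-15)² + (-8)²) = √289 = 17
|CD| = √((10)² + (0)²) = √100 = 10
|DE| = √((0)² + (-6)²) = √36 = 6
|EF| = √((8)² + (-15)²) = √289 = 17
|FA| = √((0)² + (29)²) = √841 = 29
Perimeter = 3 + 17 + 10 + 6 + 17 + 29 = 82.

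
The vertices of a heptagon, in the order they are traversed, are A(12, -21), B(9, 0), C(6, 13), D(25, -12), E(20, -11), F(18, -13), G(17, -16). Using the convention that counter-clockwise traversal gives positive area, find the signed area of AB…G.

-210

Apply the surveyor's formula: 2A = Σ (x_i·y_{i+1} − x_{i+1}·y_i), indices taken mod 7.
A→B: (12)(0) − (9)(-21) = 189
B→C: (9)(13) − (6)(0) = 117
C→D: (6)(-12) − (25)(13) = -397
D→E: (25)(-11) − (20)(-12) = -35
E→F: (20)(-13) − (18)(-11) = -62
F→G: (18)(-16) − (17)(-13) = -67
G→A: (17)(-21) − (12)(-16) = -165
Σ = -420
Signed area = Σ/2 = -210 (negative ⇒ clockwise traversal).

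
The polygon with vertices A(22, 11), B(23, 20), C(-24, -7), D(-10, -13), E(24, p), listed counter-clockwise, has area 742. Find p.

The doubled signed area Σ (x_i y_{i+1} − x_{i+1} y_i) is linear in p.
With p=0 it equals 1324; the coefficient of p is -32 (from the two edges through E).
So -32·p + 1324 = 2·742 = 1484 ⇒ p = -5.

-5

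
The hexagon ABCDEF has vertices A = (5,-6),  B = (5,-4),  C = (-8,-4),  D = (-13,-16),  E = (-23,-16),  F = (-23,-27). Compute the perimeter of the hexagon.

|AB| = √((0)² + (2)²) = √4 = 2
|BC| = √((-13)² + (0)²) = √169 = 13
|CD| = √((-5)² + (-12)²) = √169 = 13
|DE| = √((-10)² + (0)²) = √100 = 10
|EF| = √((0)² + (-11)²) = √121 = 11
|FA| = √((28)² + (21)²) = √1225 = 35
Perimeter = 2 + 13 + 13 + 10 + 11 + 35 = 84.

84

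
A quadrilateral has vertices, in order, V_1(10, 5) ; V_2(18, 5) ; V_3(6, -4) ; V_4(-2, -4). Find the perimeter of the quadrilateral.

|V_1V_2| = √((8)² + (0)²) = √64 = 8
|V_2V_3| = √((-12)² + (-9)²) = √225 = 15
|V_3V_4| = √((-8)² + (0)²) = √64 = 8
|V_4V_1| = √((12)² + (9)²) = √225 = 15
Perimeter = 8 + 15 + 8 + 15 = 46.

46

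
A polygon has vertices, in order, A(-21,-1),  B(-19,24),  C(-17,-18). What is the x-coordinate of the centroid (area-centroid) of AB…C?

Apply the surveyor's formula. First the cross-terms c_i = x_i·y_{i+1} − x_{i+1}·y_i:
  -523, 750, -361  ⇒  2A = -134, A = -67.
Then Σ (x_i + x_{i+1})·c_i = 7638, so x̄ = 7638 / (6·(-67)) = -19.

-19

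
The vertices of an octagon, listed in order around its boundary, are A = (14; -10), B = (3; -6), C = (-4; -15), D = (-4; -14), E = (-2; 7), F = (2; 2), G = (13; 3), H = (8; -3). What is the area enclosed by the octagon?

161

Apply the surveyor's formula: 2A = Σ (x_i·y_{i+1} − x_{i+1}·y_i), indices taken mod 8.
Σ = (-54) + (-69) + (-4) + (-56) + (-18) + (-20) + (-63) + (-38) = -322
Area = |Σ|/2 = 161.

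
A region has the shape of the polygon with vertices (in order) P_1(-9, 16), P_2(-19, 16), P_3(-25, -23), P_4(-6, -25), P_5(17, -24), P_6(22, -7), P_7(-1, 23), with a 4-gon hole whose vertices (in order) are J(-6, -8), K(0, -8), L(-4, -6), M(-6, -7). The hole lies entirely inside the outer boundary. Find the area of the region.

Outer boundary:
Σ = (160) + (837) + (487) + (569) + (409) + (499) + (191) = 3152
Area = |Σ|/2 = 1576.
Hole:
Apply the shoelace (surveyor's) formula: 2A = Σ (x_i·y_{i+1} − x_{i+1}·y_i), indices taken mod 4.
Σ = (48) + (-32) + (-8) + (6) = 14
Area = |Σ|/2 = 7.
Net area = 1576 − 7 = 1569.

1569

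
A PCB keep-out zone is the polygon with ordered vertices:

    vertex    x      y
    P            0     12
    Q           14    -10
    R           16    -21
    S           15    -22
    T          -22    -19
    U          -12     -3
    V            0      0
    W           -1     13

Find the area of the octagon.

P→Q: (0)(-10) − (14)(12) = -168
Q→R: (14)(-21) − (16)(-10) = -134
R→S: (16)(-22) − (15)(-21) = -37
S→T: (15)(-19) − (-22)(-22) = -769
T→U: (-22)(-3) − (-12)(-19) = -162
U→V: (-12)(0) − (0)(-3) = 0
V→W: (0)(13) − (-1)(0) = 0
W→P: (-1)(12) − (0)(13) = -12
Σ = -1282
Area = |Σ|/2 = 641.

641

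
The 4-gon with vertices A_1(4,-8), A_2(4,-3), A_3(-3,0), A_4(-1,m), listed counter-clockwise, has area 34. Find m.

-7

The doubled signed area Σ (x_i y_{i+1} − x_{i+1} y_i) is linear in m.
With m=0 it equals 19; the coefficient of m is -7 (from the two edges through A_4).
So -7·m + 19 = 2·34 = 68 ⇒ m = -7.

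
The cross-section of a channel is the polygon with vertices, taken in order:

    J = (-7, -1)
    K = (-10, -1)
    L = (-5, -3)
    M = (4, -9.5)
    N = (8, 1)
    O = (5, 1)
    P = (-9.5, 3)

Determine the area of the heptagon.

Apply Gauss's area formula: 2A = Σ (x_i·y_{i+1} − x_{i+1}·y_i), indices taken mod 7.
Cross-terms: -3, 25, 59.5, 80, 3, 24.5, 30.5  ⇒  Σ = 219.5
Area = |Σ|/2 = 109.75.

109.75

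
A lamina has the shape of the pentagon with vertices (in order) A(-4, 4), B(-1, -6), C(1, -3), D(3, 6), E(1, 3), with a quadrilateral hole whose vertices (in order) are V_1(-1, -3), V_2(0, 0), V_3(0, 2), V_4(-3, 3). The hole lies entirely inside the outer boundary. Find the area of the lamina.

26.5

Outer boundary:
Apply the surveyor's formula: 2A = Σ (x_i·y_{i+1} − x_{i+1}·y_i), indices taken mod 5.
A→B: (-4)(-6) − (-1)(4) = 28
B→C: (-1)(-3) − (1)(-6) = 9
C→D: (1)(6) − (3)(-3) = 15
D→E: (3)(3) − (1)(6) = 3
E→A: (1)(4) − (-4)(3) = 16
Σ = 71
Area = |Σ|/2 = 35.5.
Hole:
Cross-terms: 0, 0, 6, 12  ⇒  Σ = 18
Area = |Σ|/2 = 9.
Net area = 35.5 − 9 = 26.5.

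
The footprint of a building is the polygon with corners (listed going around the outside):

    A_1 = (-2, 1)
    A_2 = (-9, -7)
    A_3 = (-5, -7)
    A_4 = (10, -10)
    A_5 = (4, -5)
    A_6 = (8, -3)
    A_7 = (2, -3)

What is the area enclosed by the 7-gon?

83.5

Apply the surveyor's formula: 2A = Σ (x_i·y_{i+1} − x_{i+1}·y_i), indices taken mod 7.
Cross-terms: 23, 28, 120, -10, 28, -18, -4  ⇒  Σ = 167
Area = |Σ|/2 = 83.5.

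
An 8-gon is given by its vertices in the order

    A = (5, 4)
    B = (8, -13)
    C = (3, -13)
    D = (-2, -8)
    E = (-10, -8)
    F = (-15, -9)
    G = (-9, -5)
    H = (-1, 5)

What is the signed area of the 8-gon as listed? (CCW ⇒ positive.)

Σ = (-97) + (-65) + (-50) + (-64) + (-30) + (-6) + (-50) + (-29) = -391
Signed area = Σ/2 = -195.5 (negative ⇒ clockwise traversal).

-195.5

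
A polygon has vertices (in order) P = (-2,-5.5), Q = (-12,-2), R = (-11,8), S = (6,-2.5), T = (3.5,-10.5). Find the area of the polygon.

147.5

Apply the surveyor's formula: 2A = Σ (x_i·y_{i+1} − x_{i+1}·y_i), indices taken mod 5.
Σ = (-62) + (-118) + (-20.5) + (-54.25) + (-40.25) = -295
Area = |Σ|/2 = 147.5.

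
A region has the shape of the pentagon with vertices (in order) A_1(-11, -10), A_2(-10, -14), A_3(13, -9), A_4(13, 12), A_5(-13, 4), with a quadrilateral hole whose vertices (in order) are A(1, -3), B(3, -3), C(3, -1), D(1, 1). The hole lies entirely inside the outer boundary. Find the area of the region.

Outer boundary:
Σ = (54) + (272) + (273) + (208) + (174) = 981
Area = |Σ|/2 = 490.5.
Hole:
Apply the surveyor's formula: 2A = Σ (x_i·y_{i+1} − x_{i+1}·y_i), indices taken mod 4.
A→B: (1)(-3) − (3)(-3) = 6
B→C: (3)(-1) − (3)(-3) = 6
C→D: (3)(1) − (1)(-1) = 4
D→A: (1)(-3) − (1)(1) = -4
Σ = 12
Area = |Σ|/2 = 6.
Net area = 490.5 − 6 = 484.5.

484.5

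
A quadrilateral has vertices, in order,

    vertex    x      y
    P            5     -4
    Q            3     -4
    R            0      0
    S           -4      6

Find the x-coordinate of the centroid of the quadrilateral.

Apply the shoelace formula. First the cross-terms c_i = x_i·y_{i+1} − x_{i+1}·y_i:
  -8, 0, 0, -14  ⇒  2A = -22, A = -11.
Then Σ (x_i + x_{i+1})·c_i = -78, so x̄ = -78 / (6·(-11)) = 13/11.

13/11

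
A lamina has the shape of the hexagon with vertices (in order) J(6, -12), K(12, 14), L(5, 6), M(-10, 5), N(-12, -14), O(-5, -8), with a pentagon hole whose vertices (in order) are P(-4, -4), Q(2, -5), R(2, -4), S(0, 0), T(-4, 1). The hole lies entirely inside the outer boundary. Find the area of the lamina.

Outer boundary:
Apply the shoelace formula: 2A = Σ (x_i·y_{i+1} − x_{i+1}·y_i), indices taken mod 6.
Σ = (228) + (2) + (85) + (200) + (26) + (108) = 649
Area = |Σ|/2 = 324.5.
Hole:
Apply the surveyor's formula: 2A = Σ (x_i·y_{i+1} − x_{i+1}·y_i), indices taken mod 5.
Cross-terms: 28, 2, 0, 0, 20  ⇒  Σ = 50
Area = |Σ|/2 = 25.
Net area = 324.5 − 25 = 299.5.

299.5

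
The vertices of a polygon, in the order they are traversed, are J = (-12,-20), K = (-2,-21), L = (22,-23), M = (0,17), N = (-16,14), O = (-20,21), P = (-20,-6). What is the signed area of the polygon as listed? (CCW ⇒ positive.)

Apply the shoelace (surveyor's) formula: 2A = Σ (x_i·y_{i+1} − x_{i+1}·y_i), indices taken mod 7.
Σ = (212) + (508) + (374) + (272) + (-56) + (540) + (328) = 2178
Signed area = Σ/2 = 1089 (positive ⇒ counter-clockwise traversal).

1089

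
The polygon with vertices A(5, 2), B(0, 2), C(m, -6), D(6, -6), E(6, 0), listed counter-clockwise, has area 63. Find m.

-4

Write out the shoelace sum; only the two edges meeting at C involve m:
2·Area = [(0·(-6) − m·2) + (m·(-6) − 6·(-6))] + 58
       = -8·m + 94 = 126
⇒ m = -4.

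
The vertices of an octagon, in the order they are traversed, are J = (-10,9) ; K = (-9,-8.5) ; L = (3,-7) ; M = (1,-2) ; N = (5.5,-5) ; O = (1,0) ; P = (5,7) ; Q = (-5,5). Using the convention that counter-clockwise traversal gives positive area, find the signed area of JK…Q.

169.25

Apply the shoelace formula: 2A = Σ (x_i·y_{i+1} − x_{i+1}·y_i), indices taken mod 8.
Σ = (166) + (88.5) + (1) + (6) + (5) + (7) + (60) + (5) = 338.5
Signed area = Σ/2 = 169.25 (positive ⇒ counter-clockwise traversal).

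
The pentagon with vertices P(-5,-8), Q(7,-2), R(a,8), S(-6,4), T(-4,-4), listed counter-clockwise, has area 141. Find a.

10

The doubled signed area Σ (x_i y_{i+1} − x_{i+1} y_i) is linear in a.
With a=0 it equals 222; the coefficient of a is 6 (from the two edges through R).
So 6·a + 222 = 2·141 = 282 ⇒ a = 10.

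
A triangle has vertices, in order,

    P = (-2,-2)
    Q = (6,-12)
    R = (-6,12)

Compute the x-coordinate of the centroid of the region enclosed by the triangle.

-2/3

Apply the surveyor's formula. First the cross-terms c_i = x_i·y_{i+1} − x_{i+1}·y_i:
  36, 0, 36  ⇒  2A = 72, A = 36.
Then Σ (x_i + x_{i+1})·c_i = -144, so x̄ = -144 / (6·36) = -2/3.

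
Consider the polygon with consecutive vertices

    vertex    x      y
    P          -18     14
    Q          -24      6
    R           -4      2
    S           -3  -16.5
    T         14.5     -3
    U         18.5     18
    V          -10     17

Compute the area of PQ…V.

Apply the shoelace formula: 2A = Σ (x_i·y_{i+1} − x_{i+1}·y_i), indices taken mod 7.
Σ = (228) + (-24) + (72) + (248.25) + (316.5) + (494.5) + (166) = 1501.25
Area = |Σ|/2 = 750.625.

750.625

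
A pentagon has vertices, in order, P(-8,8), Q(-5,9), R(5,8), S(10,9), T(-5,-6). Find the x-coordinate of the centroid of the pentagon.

-64/51

Apply the surveyor's formula. First the cross-terms c_i = x_i·y_{i+1} − x_{i+1}·y_i:
  -32, -85, -35, -15, -88  ⇒  2A = -255, A = -127.5.
Then Σ (x_i + x_{i+1})·c_i = 960, so x̄ = 960 / (6·(-127.5)) = -64/51.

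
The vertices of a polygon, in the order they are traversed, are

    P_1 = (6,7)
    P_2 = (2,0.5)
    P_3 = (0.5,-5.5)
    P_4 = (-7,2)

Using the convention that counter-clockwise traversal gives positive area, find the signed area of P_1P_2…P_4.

Apply the shoelace (surveyor's) formula: 2A = Σ (x_i·y_{i+1} − x_{i+1}·y_i), indices taken mod 4.
P_1→P_2: (6)(0.5) − (2)(7) = -11
P_2→P_3: (2)(-5.5) − (0.5)(0.5) = -11.25
P_3→P_4: (0.5)(2) − (-7)(-5.5) = -37.5
P_4→P_1: (-7)(7) − (6)(2) = -61
Σ = -120.75
Signed area = Σ/2 = -60.375 (negative ⇒ clockwise traversal).

-60.375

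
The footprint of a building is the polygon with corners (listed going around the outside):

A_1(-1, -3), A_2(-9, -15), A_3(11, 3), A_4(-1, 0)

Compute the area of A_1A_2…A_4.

66

Apply Gauss's area formula: 2A = Σ (x_i·y_{i+1} − x_{i+1}·y_i), indices taken mod 4.
A_1→A_2: (-1)(-15) − (-9)(-3) = -12
A_2→A_3: (-9)(3) − (11)(-15) = 138
A_3→A_4: (11)(0) − (-1)(3) = 3
A_4→A_1: (-1)(-3) − (-1)(0) = 3
Σ = 132
Area = |Σ|/2 = 66.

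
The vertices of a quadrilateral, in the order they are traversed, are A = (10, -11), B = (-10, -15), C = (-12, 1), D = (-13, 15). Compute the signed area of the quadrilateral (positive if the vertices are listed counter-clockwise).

-312

Σ = (-260) + (-190) + (-167) + (-7) = -624
Signed area = Σ/2 = -312 (negative ⇒ clockwise traversal).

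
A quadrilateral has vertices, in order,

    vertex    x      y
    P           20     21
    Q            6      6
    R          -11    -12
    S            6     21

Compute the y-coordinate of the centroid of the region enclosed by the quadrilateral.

309/31

Apply the shoelace (surveyor's) formula. First the cross-terms c_i = x_i·y_{i+1} − x_{i+1}·y_i:
  -6, -6, -159, -294  ⇒  2A = -465, A = -232.5.
Then Σ (y_i + y_{i+1})·c_i = -13905, so ȳ = -13905 / (6·(-232.5)) = 309/31.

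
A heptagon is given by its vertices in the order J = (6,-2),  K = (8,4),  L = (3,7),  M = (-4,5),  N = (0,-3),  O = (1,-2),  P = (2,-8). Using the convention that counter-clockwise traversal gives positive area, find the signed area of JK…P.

91

Apply the shoelace (surveyor's) formula: 2A = Σ (x_i·y_{i+1} − x_{i+1}·y_i), indices taken mod 7.
Cross-terms: 40, 44, 43, 12, 3, -4, 44  ⇒  Σ = 182
Signed area = Σ/2 = 91 (positive ⇒ counter-clockwise traversal).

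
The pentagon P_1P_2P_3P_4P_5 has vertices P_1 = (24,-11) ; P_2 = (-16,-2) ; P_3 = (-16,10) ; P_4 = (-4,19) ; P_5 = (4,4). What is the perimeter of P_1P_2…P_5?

110

|P_1P_2| = √((-40)² + (9)²) = √1681 = 41
|P_2P_3| = √((0)² + (12)²) = √144 = 12
|P_3P_4| = √((12)² + (9)²) = √225 = 15
|P_4P_5| = √((8)² + (-15)²) = √289 = 17
|P_5P_1| = √((20)² + (-15)²) = √625 = 25
Perimeter = 41 + 12 + 15 + 17 + 25 = 110.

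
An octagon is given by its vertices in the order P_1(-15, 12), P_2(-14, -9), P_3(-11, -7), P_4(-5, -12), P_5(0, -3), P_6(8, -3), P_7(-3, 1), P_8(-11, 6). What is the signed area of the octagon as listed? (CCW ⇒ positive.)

194

Apply the surveyor's formula: 2A = Σ (x_i·y_{i+1} − x_{i+1}·y_i), indices taken mod 8.
Σ = (303) + (-1) + (97) + (15) + (24) + (-1) + (-7) + (-42) = 388
Signed area = Σ/2 = 194 (positive ⇒ counter-clockwise traversal).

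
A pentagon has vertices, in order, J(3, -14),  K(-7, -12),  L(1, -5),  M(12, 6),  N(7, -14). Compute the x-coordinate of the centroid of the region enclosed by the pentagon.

Apply the shoelace (surveyor's) formula. First the cross-terms c_i = x_i·y_{i+1} − x_{i+1}·y_i:
  -134, 47, 66, -210, -56  ⇒  2A = -287, A = -143.5.
Then Σ (x_i + x_{i+1})·c_i = -3438, so x̄ = -3438 / (6·(-143.5)) = 1146/287.

1146/287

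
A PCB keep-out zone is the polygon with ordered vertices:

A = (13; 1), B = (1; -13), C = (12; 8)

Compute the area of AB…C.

49

Apply the surveyor's formula: 2A = Σ (x_i·y_{i+1} − x_{i+1}·y_i), indices taken mod 3.
A→B: (13)(-13) − (1)(1) = -170
B→C: (1)(8) − (12)(-13) = 164
C→A: (12)(1) − (13)(8) = -92
Σ = -98
Area = |Σ|/2 = 49.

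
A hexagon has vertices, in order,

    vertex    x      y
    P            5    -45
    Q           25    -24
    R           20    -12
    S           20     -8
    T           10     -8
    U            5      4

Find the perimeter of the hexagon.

118

|PQ| = √((20)² + (21)²) = √841 = 29
|QR| = √((-5)² + (12)²) = √169 = 13
|RS| = √((0)² + (4)²) = √16 = 4
|ST| = √((-10)² + (0)²) = √100 = 10
|TU| = √((-5)² + (12)²) = √169 = 13
|UP| = √((0)² + (-49)²) = √2401 = 49
Perimeter = 29 + 13 + 4 + 10 + 13 + 49 = 118.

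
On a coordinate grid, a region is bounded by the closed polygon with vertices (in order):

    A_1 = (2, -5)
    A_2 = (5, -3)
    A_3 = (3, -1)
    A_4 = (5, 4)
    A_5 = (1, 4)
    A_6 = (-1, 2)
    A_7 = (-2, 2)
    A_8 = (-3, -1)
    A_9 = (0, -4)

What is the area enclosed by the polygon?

46

Apply Gauss's area formula: 2A = Σ (x_i·y_{i+1} − x_{i+1}·y_i), indices taken mod 9.
Cross-terms: 19, 4, 17, 16, 6, 2, 8, 12, 8  ⇒  Σ = 92
Area = |Σ|/2 = 46.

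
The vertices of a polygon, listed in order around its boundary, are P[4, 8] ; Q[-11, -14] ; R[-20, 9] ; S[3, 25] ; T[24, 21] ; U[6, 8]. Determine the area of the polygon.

664.5

Apply the shoelace formula: 2A = Σ (x_i·y_{i+1} − x_{i+1}·y_i), indices taken mod 6.
Σ = (32) + (-379) + (-527) + (-537) + (66) + (16) = -1329
Area = |Σ|/2 = 664.5.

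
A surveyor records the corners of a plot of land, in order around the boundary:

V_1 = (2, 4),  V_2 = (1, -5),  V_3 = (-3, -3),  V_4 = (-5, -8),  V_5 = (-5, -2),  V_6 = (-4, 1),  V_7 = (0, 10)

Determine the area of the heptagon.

Apply the shoelace (surveyor's) formula: 2A = Σ (x_i·y_{i+1} − x_{i+1}·y_i), indices taken mod 7.
Σ = (-14) + (-18) + (9) + (-30) + (-13) + (-40) + (-20) = -126
Area = |Σ|/2 = 63.

63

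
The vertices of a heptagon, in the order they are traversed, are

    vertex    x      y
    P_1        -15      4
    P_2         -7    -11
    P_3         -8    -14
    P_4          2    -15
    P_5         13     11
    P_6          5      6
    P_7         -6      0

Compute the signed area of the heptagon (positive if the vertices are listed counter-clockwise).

Apply the surveyor's formula: 2A = Σ (x_i·y_{i+1} − x_{i+1}·y_i), indices taken mod 7.
P_1→P_2: (-15)(-11) − (-7)(4) = 193
P_2→P_3: (-7)(-14) − (-8)(-11) = 10
P_3→P_4: (-8)(-15) − (2)(-14) = 148
P_4→P_5: (2)(11) − (13)(-15) = 217
P_5→P_6: (13)(6) − (5)(11) = 23
P_6→P_7: (5)(0) − (-6)(6) = 36
P_7→P_1: (-6)(4) − (-15)(0) = -24
Σ = 603
Signed area = Σ/2 = 301.5 (positive ⇒ counter-clockwise traversal).

301.5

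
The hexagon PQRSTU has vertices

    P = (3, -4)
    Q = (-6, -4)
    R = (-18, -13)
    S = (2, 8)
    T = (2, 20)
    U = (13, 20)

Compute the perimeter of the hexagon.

102

|PQ| = √((-9)² + (0)²) = √81 = 9
|QR| = √((-12)² + (-9)²) = √225 = 15
|RS| = √((20)² + (21)²) = √841 = 29
|ST| = √((0)² + (12)²) = √144 = 12
|TU| = √((11)² + (0)²) = √121 = 11
|UP| = √((-10)² + (-24)²) = √676 = 26
Perimeter = 9 + 15 + 29 + 12 + 11 + 26 = 102.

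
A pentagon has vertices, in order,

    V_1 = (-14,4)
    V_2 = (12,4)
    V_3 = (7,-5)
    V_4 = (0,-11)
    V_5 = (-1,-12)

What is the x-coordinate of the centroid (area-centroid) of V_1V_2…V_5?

Apply Gauss's area formula. First the cross-terms c_i = x_i·y_{i+1} − x_{i+1}·y_i:
  -104, -88, -77, -11, -172  ⇒  2A = -452, A = -226.
Then Σ (x_i + x_{i+1})·c_i = 588, so x̄ = 588 / (6·(-226)) = -49/113.

-49/113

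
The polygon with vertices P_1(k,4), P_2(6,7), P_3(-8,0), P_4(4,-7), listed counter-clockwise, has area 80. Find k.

4

Write out the shoelace sum; only the two edges meeting at P_1 involve k:
2·Area = [(4·4 − k·(-7)) + (k·7 − 6·4)] + 112
       = 14·k + 104 = 160
⇒ k = 4.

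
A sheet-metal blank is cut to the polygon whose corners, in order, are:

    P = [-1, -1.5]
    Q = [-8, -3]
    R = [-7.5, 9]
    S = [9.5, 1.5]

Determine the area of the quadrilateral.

Apply the shoelace formula: 2A = Σ (x_i·y_{i+1} − x_{i+1}·y_i), indices taken mod 4.
Σ = (-9) + (-94.5) + (-96.75) + (-12.75) = -213
Area = |Σ|/2 = 106.5.

106.5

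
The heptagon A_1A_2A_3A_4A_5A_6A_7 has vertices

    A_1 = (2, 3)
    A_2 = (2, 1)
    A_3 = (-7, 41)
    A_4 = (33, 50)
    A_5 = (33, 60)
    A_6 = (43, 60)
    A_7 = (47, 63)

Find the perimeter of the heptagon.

184

|A_1A_2| = √((0)² + (-2)²) = √4 = 2
|A_2A_3| = √((-9)² + (40)²) = √1681 = 41
|A_3A_4| = √((40)² + (9)²) = √1681 = 41
|A_4A_5| = √((0)² + (10)²) = √100 = 10
|A_5A_6| = √((10)² + (0)²) = √100 = 10
|A_6A_7| = √((4)² + (3)²) = √25 = 5
|A_7A_1| = √((-45)² + (-60)²) = √5625 = 75
Perimeter = 2 + 41 + 41 + 10 + 10 + 5 + 75 = 184.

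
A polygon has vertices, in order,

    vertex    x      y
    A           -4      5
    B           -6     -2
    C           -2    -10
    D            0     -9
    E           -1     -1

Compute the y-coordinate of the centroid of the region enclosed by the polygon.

-3

Apply the shoelace (surveyor's) formula. First the cross-terms c_i = x_i·y_{i+1} − x_{i+1}·y_i:
  38, 56, 18, -9, -9  ⇒  2A = 94, A = 47.
Then Σ (y_i + y_{i+1})·c_i = -846, so ȳ = -846 / (6·47) = -3.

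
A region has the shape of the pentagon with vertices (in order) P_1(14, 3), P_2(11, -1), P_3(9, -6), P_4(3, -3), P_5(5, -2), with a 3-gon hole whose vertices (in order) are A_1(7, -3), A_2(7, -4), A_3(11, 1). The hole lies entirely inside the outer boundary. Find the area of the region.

Outer boundary:
Apply the shoelace (surveyor's) formula: 2A = Σ (x_i·y_{i+1} − x_{i+1}·y_i), indices taken mod 5.
Cross-terms: -47, -57, -9, 9, 43  ⇒  Σ = -61
Area = |Σ|/2 = 30.5.
Hole:
A_1→A_2: (7)(-4) − (7)(-3) = -7
A_2→A_3: (7)(1) − (11)(-4) = 51
A_3→A_1: (11)(-3) − (7)(1) = -40
Σ = 4
Area = |Σ|/2 = 2.
Net area = 30.5 − 2 = 28.5.

28.5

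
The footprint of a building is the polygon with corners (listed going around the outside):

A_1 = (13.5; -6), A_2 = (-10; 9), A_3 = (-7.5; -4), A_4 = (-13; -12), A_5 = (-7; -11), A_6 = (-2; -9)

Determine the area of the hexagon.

220.25

Σ = (61.5) + (107.5) + (38) + (59) + (41) + (133.5) = 440.5
Area = |Σ|/2 = 220.25.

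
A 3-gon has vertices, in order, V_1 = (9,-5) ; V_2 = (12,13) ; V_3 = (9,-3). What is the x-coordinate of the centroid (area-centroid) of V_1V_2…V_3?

10

Apply the shoelace (surveyor's) formula. First the cross-terms c_i = x_i·y_{i+1} − x_{i+1}·y_i:
  177, -153, -18  ⇒  2A = 6, A = 3.
Then Σ (x_i + x_{i+1})·c_i = 180, so x̄ = 180 / (6·3) = 10.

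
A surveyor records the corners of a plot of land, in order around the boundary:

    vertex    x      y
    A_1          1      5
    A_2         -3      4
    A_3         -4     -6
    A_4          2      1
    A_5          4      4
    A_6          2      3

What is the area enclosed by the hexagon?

38

Apply the shoelace (surveyor's) formula: 2A = Σ (x_i·y_{i+1} − x_{i+1}·y_i), indices taken mod 6.
A_1→A_2: (1)(4) − (-3)(5) = 19
A_2→A_3: (-3)(-6) − (-4)(4) = 34
A_3→A_4: (-4)(1) − (2)(-6) = 8
A_4→A_5: (2)(4) − (4)(1) = 4
A_5→A_6: (4)(3) − (2)(4) = 4
A_6→A_1: (2)(5) − (1)(3) = 7
Σ = 76
Area = |Σ|/2 = 38.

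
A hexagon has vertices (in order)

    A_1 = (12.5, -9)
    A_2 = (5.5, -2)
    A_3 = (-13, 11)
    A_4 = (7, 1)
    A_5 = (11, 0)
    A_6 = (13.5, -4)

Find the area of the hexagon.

78.75

Σ = (24.5) + (34.5) + (-90) + (-11) + (-44) + (-71.5) = -157.5
Area = |Σ|/2 = 78.75.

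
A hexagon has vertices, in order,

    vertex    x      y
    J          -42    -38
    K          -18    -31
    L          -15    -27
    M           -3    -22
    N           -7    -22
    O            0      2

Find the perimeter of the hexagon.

130

|JK| = √((24)² + (7)²) = √625 = 25
|KL| = √((3)² + (4)²) = √25 = 5
|LM| = √((12)² + (5)²) = √169 = 13
|MN| = √((-4)² + (0)²) = √16 = 4
|NO| = √((7)² + (24)²) = √625 = 25
|OJ| = √((-42)² + (-40)²) = √3364 = 58
Perimeter = 25 + 5 + 13 + 4 + 25 + 58 = 130.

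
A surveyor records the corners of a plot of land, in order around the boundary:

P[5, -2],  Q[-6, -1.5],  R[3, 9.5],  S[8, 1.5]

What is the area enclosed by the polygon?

83.5

Apply the shoelace (surveyor's) formula: 2A = Σ (x_i·y_{i+1} − x_{i+1}·y_i), indices taken mod 4.
Σ = (-19.5) + (-52.5) + (-71.5) + (-23.5) = -167
Area = |Σ|/2 = 83.5.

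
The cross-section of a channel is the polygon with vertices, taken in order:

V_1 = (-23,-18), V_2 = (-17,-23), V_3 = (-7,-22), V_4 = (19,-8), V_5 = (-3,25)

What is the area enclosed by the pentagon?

995

Apply the shoelace (surveyor's) formula: 2A = Σ (x_i·y_{i+1} − x_{i+1}·y_i), indices taken mod 5.
V_1→V_2: (-23)(-23) − (-17)(-18) = 223
V_2→V_3: (-17)(-22) − (-7)(-23) = 213
V_3→V_4: (-7)(-8) − (19)(-22) = 474
V_4→V_5: (19)(25) − (-3)(-8) = 451
V_5→V_1: (-3)(-18) − (-23)(25) = 629
Σ = 1990
Area = |Σ|/2 = 995.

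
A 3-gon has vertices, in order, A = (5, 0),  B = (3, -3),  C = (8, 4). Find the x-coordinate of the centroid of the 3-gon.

Apply the surveyor's formula. First the cross-terms c_i = x_i·y_{i+1} − x_{i+1}·y_i:
  -15, 36, -20  ⇒  2A = 1, A = 0.5.
Then Σ (x_i + x_{i+1})·c_i = 16, so x̄ = 16 / (6·0.5) = 16/3.

16/3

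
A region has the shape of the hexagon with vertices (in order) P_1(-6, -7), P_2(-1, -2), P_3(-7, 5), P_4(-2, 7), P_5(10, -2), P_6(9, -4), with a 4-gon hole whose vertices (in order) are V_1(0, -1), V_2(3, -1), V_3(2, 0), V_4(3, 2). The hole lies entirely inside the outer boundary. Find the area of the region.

Outer boundary:
Apply Gauss's area formula: 2A = Σ (x_i·y_{i+1} − x_{i+1}·y_i), indices taken mod 6.
Σ = (5) + (-19) + (-39) + (-66) + (-22) + (-87) = -228
Area = |Σ|/2 = 114.
Hole:
V_1→V_2: (0)(-1) − (3)(-1) = 3
V_2→V_3: (3)(0) − (2)(-1) = 2
V_3→V_4: (2)(2) − (3)(0) = 4
V_4→V_1: (3)(-1) − (0)(2) = -3
Σ = 6
Area = |Σ|/2 = 3.
Net area = 114 − 3 = 111.

111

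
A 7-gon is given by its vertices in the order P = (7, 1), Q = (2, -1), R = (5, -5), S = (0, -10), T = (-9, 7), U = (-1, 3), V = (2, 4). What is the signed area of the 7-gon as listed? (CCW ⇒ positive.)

-105

Apply Gauss's area formula: 2A = Σ (x_i·y_{i+1} − x_{i+1}·y_i), indices taken mod 7.
P→Q: (7)(-1) − (2)(1) = -9
Q→R: (2)(-5) − (5)(-1) = -5
R→S: (5)(-10) − (0)(-5) = -50
S→T: (0)(7) − (-9)(-10) = -90
T→U: (-9)(3) − (-1)(7) = -20
U→V: (-1)(4) − (2)(3) = -10
V→P: (2)(1) − (7)(4) = -26
Σ = -210
Signed area = Σ/2 = -105 (negative ⇒ clockwise traversal).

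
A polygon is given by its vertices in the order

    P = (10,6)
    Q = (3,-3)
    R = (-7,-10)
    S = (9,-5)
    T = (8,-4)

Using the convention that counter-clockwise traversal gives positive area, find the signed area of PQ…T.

Σ = (-48) + (-51) + (125) + (4) + (88) = 118
Signed area = Σ/2 = 59 (positive ⇒ counter-clockwise traversal).

59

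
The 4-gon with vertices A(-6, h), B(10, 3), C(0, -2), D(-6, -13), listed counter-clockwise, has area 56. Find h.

Write out the shoelace sum; only the two edges meeting at A involve h:
2·Area = [((-6)·h − (-6)·(-13)) + ((-6)·3 − 10·h)] + -32
       = -16·h + -128 = 112
⇒ h = -15.

-15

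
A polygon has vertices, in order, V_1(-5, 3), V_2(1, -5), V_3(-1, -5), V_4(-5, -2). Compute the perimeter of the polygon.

22

|V_1V_2| = √((6)² + (-8)²) = √100 = 10
|V_2V_3| = √((-2)² + (0)²) = √4 = 2
|V_3V_4| = √((-4)² + (3)²) = √25 = 5
|V_4V_1| = √((0)² + (5)²) = √25 = 5
Perimeter = 10 + 2 + 5 + 5 = 22.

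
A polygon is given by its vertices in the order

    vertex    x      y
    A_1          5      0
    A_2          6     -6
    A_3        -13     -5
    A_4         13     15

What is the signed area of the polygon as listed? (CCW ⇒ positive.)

-171.5

Σ = (-30) + (-108) + (-130) + (-75) = -343
Signed area = Σ/2 = -171.5 (negative ⇒ clockwise traversal).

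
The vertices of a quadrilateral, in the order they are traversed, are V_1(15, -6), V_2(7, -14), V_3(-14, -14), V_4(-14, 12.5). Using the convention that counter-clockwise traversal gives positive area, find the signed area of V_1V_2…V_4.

-468.25

V_1→V_2: (15)(-14) − (7)(-6) = -168
V_2→V_3: (7)(-14) − (-14)(-14) = -294
V_3→V_4: (-14)(12.5) − (-14)(-14) = -371
V_4→V_1: (-14)(-6) − (15)(12.5) = -103.5
Σ = -936.5
Signed area = Σ/2 = -468.25 (negative ⇒ clockwise traversal).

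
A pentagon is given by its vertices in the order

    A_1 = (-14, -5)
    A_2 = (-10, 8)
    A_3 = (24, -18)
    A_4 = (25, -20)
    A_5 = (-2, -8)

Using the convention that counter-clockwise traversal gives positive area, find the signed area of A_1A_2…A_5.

Σ = (-162) + (-12) + (-30) + (-240) + (-102) = -546
Signed area = Σ/2 = -273 (negative ⇒ clockwise traversal).

-273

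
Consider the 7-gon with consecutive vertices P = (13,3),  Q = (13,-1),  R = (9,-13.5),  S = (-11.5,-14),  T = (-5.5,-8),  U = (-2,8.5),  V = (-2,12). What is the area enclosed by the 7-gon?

358.25

Cross-terms: -52, -166.5, -281.25, 15, -62.75, -7, -162  ⇒  Σ = -716.5
Area = |Σ|/2 = 358.25.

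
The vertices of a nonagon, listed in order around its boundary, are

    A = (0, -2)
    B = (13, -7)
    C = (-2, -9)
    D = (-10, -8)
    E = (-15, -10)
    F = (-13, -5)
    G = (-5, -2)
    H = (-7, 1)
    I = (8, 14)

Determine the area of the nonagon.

Apply the shoelace (surveyor's) formula: 2A = Σ (x_i·y_{i+1} − x_{i+1}·y_i), indices taken mod 9.
Σ = (26) + (-131) + (-74) + (-20) + (-55) + (1) + (-19) + (-106) + (-16) = -394
Area = |Σ|/2 = 197.

197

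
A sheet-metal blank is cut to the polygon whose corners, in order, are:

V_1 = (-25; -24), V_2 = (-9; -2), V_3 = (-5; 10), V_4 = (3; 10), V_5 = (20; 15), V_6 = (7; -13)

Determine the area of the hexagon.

679.5

Apply the surveyor's formula: 2A = Σ (x_i·y_{i+1} − x_{i+1}·y_i), indices taken mod 6.
V_1→V_2: (-25)(-2) − (-9)(-24) = -166
V_2→V_3: (-9)(10) − (-5)(-2) = -100
V_3→V_4: (-5)(10) − (3)(10) = -80
V_4→V_5: (3)(15) − (20)(10) = -155
V_5→V_6: (20)(-13) − (7)(15) = -365
V_6→V_1: (7)(-24) − (-25)(-13) = -493
Σ = -1359
Area = |Σ|/2 = 679.5.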